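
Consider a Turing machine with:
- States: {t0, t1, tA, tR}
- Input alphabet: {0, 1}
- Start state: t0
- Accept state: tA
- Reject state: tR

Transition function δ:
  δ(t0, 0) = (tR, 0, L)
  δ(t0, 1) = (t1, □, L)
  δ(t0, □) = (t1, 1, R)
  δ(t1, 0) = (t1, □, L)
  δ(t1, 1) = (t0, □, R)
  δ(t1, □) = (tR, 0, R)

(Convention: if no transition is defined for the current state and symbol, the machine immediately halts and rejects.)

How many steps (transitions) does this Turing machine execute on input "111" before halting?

Execution trace:
Initial: [t0]111
Step 1: δ(t0, 1) = (t1, □, L) → [t1]□□11
Step 2: δ(t1, □) = (tR, 0, R) → 0[tR]□11

The machine reaches the reject state tR and halts.

The machine executed 2 steps before halting.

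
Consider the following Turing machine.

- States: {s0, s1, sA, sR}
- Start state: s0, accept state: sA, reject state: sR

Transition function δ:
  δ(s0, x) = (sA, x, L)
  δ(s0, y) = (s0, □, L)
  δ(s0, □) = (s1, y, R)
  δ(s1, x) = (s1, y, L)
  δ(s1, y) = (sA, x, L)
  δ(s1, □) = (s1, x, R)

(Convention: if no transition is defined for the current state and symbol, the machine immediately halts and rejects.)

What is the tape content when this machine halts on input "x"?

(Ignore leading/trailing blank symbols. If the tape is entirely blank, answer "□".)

Execution trace:
Initial: [s0]x
Step 1: δ(s0, x) = (sA, x, L) → [sA]□x

The machine reaches the accept state sA and halts.

Final tape (ignoring leading/trailing blanks): x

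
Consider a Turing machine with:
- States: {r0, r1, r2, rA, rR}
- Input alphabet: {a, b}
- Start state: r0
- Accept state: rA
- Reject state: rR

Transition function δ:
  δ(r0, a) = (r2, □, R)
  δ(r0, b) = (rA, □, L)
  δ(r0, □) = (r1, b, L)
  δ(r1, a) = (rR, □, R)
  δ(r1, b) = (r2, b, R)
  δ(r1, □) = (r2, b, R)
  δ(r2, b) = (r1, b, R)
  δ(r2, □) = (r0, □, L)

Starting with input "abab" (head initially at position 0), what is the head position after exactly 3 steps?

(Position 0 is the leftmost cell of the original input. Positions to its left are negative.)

Execution trace (head position shown):
Step 0: [r0]abab  (head at position 0)
Step 1: move right → □[r2]bab  (head at position 1)
Step 2: move right → □b[r1]ab  (head at position 2)
Step 3: move right → □b□[rR]b  (head at position 3)

After 3 steps, the head is at position 3.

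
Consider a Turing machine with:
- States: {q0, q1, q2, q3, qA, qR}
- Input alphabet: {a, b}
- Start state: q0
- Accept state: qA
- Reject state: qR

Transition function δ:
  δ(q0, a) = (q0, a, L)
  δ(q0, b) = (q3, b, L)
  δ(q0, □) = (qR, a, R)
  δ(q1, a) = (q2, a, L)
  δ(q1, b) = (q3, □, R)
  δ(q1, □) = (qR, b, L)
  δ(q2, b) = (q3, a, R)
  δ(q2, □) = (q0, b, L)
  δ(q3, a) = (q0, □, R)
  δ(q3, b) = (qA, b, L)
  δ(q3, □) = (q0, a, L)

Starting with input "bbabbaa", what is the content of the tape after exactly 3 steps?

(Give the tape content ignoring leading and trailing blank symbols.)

Execution trace:
Initial: [q0]bbabbaa
Step 1: δ(q0, b) = (q3, b, L) → [q3]□bbabbaa
Step 2: δ(q3, □) = (q0, a, L) → [q0]□abbabbaa
Step 3: δ(q0, □) = (qR, a, R) → a[qR]abbabbaa

The machine reaches the reject state qR and halts.

After 3 steps, the tape (ignoring leading/trailing blanks) is: aabbabbaa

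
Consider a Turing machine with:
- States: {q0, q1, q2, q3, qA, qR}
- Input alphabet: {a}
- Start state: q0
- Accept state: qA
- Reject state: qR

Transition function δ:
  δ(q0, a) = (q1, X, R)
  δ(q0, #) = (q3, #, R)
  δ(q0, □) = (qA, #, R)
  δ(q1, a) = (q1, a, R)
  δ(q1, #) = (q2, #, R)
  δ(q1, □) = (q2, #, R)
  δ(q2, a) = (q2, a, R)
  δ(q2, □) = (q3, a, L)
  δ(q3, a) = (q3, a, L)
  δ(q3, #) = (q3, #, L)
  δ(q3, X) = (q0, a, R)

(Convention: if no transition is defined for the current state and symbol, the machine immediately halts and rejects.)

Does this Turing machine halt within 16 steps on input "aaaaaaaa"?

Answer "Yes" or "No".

Execution trace:
Initial: [q0]aaaaaaaa
Step 1: δ(q0, a) = (q1, X, R) → X[q1]aaaaaaa
Step 2: δ(q1, a) = (q1, a, R) → Xa[q1]aaaaaa
Step 3: δ(q1, a) = (q1, a, R) → Xaa[q1]aaaaa
Step 4: δ(q1, a) = (q1, a, R) → Xaaa[q1]aaaa
Step 5: δ(q1, a) = (q1, a, R) → Xaaaa[q1]aaa
Step 6: δ(q1, a) = (q1, a, R) → Xaaaaa[q1]aa
Step 7: δ(q1, a) = (q1, a, R) → Xaaaaaa[q1]a
Step 8: δ(q1, a) = (q1, a, R) → Xaaaaaaa[q1]□
Step 9: δ(q1, □) = (q2, #, R) → Xaaaaaaa#[q2]□
Step 10: δ(q2, □) = (q3, a, L) → Xaaaaaaa[q3]#a
Step 11: δ(q3, #) = (q3, #, L) → Xaaaaaa[q3]a#a
Step 12: δ(q3, a) = (q3, a, L) → Xaaaaa[q3]aa#a
Step 13: δ(q3, a) = (q3, a, L) → Xaaaa[q3]aaa#a
Step 14: δ(q3, a) = (q3, a, L) → Xaaa[q3]aaaa#a
Step 15: δ(q3, a) = (q3, a, L) → Xaa[q3]aaaaa#a
Step 16: δ(q3, a) = (q3, a, L) → Xa[q3]aaaaaa#a

The machine has not reached a halting state after 16 steps.
The machine did not halt within the 16-step bound.

Answer: No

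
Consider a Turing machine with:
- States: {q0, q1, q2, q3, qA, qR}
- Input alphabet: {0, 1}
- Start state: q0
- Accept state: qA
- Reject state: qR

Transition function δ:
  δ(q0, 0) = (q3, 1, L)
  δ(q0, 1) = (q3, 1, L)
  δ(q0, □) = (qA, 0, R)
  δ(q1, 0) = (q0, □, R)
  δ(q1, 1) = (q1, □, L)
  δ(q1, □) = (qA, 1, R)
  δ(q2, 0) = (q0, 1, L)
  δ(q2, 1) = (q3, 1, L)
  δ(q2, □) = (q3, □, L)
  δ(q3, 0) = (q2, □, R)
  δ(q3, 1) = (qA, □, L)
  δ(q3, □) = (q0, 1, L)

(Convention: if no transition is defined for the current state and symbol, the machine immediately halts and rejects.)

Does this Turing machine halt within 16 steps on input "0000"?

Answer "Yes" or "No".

Execution trace:
Initial: [q0]0000
Step 1: δ(q0, 0) = (q3, 1, L) → [q3]□1000
Step 2: δ(q3, □) = (q0, 1, L) → [q0]□11000
Step 3: δ(q0, □) = (qA, 0, R) → 0[qA]11000

The machine reaches the accept state qA and halts.
The machine halted after 3 steps (within the 16-step bound).

Answer: Yes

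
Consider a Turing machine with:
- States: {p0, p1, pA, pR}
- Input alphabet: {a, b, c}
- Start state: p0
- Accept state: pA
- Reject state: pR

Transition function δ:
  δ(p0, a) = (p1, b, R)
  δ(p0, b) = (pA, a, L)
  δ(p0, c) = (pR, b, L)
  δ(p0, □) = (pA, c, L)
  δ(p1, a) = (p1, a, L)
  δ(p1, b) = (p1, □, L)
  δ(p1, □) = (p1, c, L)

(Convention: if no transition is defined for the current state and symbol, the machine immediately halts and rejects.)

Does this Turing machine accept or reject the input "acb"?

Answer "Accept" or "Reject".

Execution trace:
Initial: [p0]acb
Step 1: δ(p0, a) = (p1, b, R) → b[p1]cb

No transition is defined for δ(p1, c). By convention the machine halts and rejects.

Answer: Reject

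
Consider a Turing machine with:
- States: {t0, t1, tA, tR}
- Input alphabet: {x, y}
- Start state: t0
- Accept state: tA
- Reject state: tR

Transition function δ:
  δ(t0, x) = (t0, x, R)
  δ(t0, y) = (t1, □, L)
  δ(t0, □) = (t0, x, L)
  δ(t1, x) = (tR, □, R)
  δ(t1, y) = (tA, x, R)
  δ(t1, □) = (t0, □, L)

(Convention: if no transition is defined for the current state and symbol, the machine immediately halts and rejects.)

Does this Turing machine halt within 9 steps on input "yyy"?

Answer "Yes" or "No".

Execution trace:
Initial: [t0]yyy
Step 1: δ(t0, y) = (t1, □, L) → [t1]□□yy
Step 2: δ(t1, □) = (t0, □, L) → [t0]□□□yy
Step 3: δ(t0, □) = (t0, x, L) → [t0]□x□□yy
Step 4: δ(t0, □) = (t0, x, L) → [t0]□xx□□yy
Step 5: δ(t0, □) = (t0, x, L) → [t0]□xxx□□yy
Step 6: δ(t0, □) = (t0, x, L) → [t0]□xxxx□□yy
Step 7: δ(t0, □) = (t0, x, L) → [t0]□xxxxx□□yy
Step 8: δ(t0, □) = (t0, x, L) → [t0]□xxxxxx□□yy
Step 9: δ(t0, □) = (t0, x, L) → [t0]□xxxxxxx□□yy

The machine has not reached a halting state after 9 steps.
The machine did not halt within the 9-step bound.

Answer: No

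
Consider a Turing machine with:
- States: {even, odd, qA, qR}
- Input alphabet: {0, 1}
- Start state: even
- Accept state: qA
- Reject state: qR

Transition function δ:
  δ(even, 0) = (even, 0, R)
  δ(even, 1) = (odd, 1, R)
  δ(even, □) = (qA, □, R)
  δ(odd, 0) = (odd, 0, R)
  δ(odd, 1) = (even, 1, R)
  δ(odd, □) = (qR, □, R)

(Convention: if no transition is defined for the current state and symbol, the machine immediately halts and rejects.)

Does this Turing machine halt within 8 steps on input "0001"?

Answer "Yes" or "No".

Execution trace:
Initial: [even]0001
Step 1: δ(even, 0) = (even, 0, R) → 0[even]001
Step 2: δ(even, 0) = (even, 0, R) → 00[even]01
Step 3: δ(even, 0) = (even, 0, R) → 000[even]1
Step 4: δ(even, 1) = (odd, 1, R) → 0001[odd]□
Step 5: δ(odd, □) = (qR, □, R) → 0001□[qR]□

The machine reaches the reject state qR and halts.
The machine halted after 5 steps (within the 8-step bound).

Answer: Yes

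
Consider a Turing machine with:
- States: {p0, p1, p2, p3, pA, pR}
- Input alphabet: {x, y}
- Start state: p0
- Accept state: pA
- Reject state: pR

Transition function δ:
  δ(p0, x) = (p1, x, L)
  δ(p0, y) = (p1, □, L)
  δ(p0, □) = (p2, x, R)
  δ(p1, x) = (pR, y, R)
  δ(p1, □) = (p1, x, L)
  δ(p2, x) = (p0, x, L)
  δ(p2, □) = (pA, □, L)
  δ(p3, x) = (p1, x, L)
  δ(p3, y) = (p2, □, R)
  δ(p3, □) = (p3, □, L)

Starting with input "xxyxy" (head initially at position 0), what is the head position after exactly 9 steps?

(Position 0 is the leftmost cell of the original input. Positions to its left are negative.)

Execution trace (head position shown):
Step 0: [p0]xxyxy  (head at position 0)
Step 1: move left → [p1]□xxyxy  (head at position -1)
Step 2: move left → [p1]□xxxyxy  (head at position -2)
Step 3: move left → [p1]□xxxxyxy  (head at position -3)
Step 4: move left → [p1]□xxxxxyxy  (head at position -4)
Step 5: move left → [p1]□xxxxxxyxy  (head at position -5)
Step 6: move left → [p1]□xxxxxxxyxy  (head at position -6)
Step 7: move left → [p1]□xxxxxxxxyxy  (head at position -7)
Step 8: move left → [p1]□xxxxxxxxxyxy  (head at position -8)
Step 9: move left → [p1]□xxxxxxxxxxyxy  (head at position -9)

After 9 steps, the head is at position -9.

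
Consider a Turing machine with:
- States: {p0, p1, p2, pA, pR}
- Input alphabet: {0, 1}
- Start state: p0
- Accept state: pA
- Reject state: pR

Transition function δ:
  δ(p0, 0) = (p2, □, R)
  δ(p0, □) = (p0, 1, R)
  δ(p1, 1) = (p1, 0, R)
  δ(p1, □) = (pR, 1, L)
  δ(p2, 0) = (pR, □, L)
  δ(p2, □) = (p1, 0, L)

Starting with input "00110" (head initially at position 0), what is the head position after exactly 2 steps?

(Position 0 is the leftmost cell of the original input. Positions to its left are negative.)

Execution trace (head position shown):
Step 0: [p0]00110  (head at position 0)
Step 1: move right → □[p2]0110  (head at position 1)
Step 2: move left → [pR]□□110  (head at position 0)

After 2 steps, the head is at position 0.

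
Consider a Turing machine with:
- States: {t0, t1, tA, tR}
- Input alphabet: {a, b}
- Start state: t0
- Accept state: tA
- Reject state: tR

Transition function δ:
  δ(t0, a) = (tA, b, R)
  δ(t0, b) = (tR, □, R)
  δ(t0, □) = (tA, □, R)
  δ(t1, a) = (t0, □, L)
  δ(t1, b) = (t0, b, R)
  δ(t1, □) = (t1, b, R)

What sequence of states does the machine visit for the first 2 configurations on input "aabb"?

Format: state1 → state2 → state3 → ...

Execution trace:
Initial: [t0]aabb
Step 1: δ(t0, a) = (tA, b, R) → b[tA]abb

The machine reaches the accept state tA and halts.

State sequence: t0 → tA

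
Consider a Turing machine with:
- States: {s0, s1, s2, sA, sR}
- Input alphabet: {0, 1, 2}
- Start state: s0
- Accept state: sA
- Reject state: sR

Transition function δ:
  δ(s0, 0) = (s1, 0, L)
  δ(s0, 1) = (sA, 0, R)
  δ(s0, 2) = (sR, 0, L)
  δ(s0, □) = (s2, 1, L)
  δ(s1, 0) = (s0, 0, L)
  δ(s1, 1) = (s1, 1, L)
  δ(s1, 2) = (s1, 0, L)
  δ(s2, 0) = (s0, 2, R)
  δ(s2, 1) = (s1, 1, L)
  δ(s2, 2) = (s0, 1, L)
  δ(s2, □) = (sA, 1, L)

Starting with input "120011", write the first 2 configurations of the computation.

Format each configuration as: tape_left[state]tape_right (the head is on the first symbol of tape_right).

Transitions applied:
Step 1: δ(s0, 1) = (sA, 0, R)

The first 2 configurations are:
[s0]120011 ⊢ 0[sA]20011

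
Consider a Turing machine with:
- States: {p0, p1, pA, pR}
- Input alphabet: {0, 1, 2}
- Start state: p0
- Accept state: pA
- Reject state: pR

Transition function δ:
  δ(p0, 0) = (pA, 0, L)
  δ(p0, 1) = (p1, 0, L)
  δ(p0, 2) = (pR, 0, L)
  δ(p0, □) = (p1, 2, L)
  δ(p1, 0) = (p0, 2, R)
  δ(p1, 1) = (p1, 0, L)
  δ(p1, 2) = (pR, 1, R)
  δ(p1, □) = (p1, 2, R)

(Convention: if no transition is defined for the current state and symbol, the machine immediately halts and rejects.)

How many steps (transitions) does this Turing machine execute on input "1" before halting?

Execution trace:
Initial: [p0]1
Step 1: δ(p0, 1) = (p1, 0, L) → [p1]□0
Step 2: δ(p1, □) = (p1, 2, R) → 2[p1]0
Step 3: δ(p1, 0) = (p0, 2, R) → 22[p0]□
Step 4: δ(p0, □) = (p1, 2, L) → 2[p1]22
Step 5: δ(p1, 2) = (pR, 1, R) → 21[pR]2

The machine reaches the reject state pR and halts.

The machine executed 5 steps before halting.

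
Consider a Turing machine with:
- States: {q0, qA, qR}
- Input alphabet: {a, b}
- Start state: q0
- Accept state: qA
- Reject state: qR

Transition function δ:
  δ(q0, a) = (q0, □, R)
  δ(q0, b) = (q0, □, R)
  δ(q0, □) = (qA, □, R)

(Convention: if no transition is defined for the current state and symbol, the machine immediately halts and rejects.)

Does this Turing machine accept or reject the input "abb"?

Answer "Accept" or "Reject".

Execution trace:
Initial: [q0]abb
Step 1: δ(q0, a) = (q0, □, R) → □[q0]bb
Step 2: δ(q0, b) = (q0, □, R) → □□[q0]b
Step 3: δ(q0, b) = (q0, □, R) → □□□[q0]□
Step 4: δ(q0, □) = (qA, □, R) → □□□□[qA]□

The machine reaches the accept state qA and halts.

Answer: Accept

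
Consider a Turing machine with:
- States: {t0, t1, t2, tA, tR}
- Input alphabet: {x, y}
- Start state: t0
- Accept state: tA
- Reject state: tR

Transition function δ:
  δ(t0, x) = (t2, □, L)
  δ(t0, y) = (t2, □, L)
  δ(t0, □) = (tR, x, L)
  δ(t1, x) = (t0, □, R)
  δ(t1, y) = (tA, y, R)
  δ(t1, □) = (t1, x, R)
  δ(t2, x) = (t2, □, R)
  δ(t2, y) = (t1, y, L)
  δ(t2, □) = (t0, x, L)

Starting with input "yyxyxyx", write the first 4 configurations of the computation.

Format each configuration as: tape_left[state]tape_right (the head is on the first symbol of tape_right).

Transitions applied:
Step 1: δ(t0, y) = (t2, □, L)
Step 2: δ(t2, □) = (t0, x, L)
Step 3: δ(t0, □) = (tR, x, L)

The first 4 configurations are:
[t0]yyxyxyx ⊢ [t2]□□yxyxyx ⊢ [t0]□x□yxyxyx ⊢ [tR]□xx□yxyxyx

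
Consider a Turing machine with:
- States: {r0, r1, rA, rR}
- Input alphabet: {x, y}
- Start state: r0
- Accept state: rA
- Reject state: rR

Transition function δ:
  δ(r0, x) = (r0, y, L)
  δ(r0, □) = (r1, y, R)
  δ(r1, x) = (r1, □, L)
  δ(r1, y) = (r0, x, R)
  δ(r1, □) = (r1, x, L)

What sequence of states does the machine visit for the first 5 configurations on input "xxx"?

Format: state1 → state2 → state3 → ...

Execution trace:
Initial: [r0]xxx
Step 1: δ(r0, x) = (r0, y, L) → [r0]□yxx
Step 2: δ(r0, □) = (r1, y, R) → y[r1]yxx
Step 3: δ(r1, y) = (r0, x, R) → yx[r0]xx
Step 4: δ(r0, x) = (r0, y, L) → y[r0]xyx

State sequence: r0 → r0 → r1 → r0 → r0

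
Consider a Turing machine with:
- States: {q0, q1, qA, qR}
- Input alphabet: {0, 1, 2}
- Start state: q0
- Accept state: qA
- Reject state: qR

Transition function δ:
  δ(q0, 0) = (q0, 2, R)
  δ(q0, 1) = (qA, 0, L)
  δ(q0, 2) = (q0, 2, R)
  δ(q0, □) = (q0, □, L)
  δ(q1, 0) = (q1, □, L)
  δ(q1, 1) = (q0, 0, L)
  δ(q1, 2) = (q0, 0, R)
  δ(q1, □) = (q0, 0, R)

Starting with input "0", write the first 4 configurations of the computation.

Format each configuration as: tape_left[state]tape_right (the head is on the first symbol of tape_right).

Transitions applied:
Step 1: δ(q0, 0) = (q0, 2, R)
Step 2: δ(q0, □) = (q0, □, L)
Step 3: δ(q0, 2) = (q0, 2, R)

The first 4 configurations are:
[q0]0 ⊢ 2[q0]□ ⊢ [q0]2□ ⊢ 2[q0]□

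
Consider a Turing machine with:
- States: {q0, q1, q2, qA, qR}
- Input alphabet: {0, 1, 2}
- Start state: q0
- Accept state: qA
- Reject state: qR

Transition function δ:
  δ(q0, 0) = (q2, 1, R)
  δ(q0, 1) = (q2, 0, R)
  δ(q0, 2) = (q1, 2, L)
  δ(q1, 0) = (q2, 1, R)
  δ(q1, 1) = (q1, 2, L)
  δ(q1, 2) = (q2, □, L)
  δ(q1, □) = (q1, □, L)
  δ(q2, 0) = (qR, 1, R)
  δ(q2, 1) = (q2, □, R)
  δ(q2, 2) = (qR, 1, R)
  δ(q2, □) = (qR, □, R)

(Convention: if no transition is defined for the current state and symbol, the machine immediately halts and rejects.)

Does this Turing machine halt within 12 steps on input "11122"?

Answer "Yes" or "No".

Execution trace:
Initial: [q0]11122
Step 1: δ(q0, 1) = (q2, 0, R) → 0[q2]1122
Step 2: δ(q2, 1) = (q2, □, R) → 0□[q2]122
Step 3: δ(q2, 1) = (q2, □, R) → 0□□[q2]22
Step 4: δ(q2, 2) = (qR, 1, R) → 0□□1[qR]2

The machine reaches the reject state qR and halts.
The machine halted after 4 steps (within the 12-step bound).

Answer: Yes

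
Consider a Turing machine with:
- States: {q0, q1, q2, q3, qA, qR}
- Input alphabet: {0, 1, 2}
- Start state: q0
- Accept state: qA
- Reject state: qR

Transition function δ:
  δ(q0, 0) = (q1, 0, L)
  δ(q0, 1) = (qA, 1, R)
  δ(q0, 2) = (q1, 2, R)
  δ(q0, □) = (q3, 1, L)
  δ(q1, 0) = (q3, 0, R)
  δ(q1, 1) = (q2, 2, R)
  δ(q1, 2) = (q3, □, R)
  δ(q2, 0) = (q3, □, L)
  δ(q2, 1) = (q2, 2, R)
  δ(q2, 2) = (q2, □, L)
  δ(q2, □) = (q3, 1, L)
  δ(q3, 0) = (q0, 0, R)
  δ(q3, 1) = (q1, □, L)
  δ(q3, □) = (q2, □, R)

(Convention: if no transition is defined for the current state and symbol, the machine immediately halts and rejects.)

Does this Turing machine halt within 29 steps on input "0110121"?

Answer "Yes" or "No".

Execution trace:
Initial: [q0]0110121
Step 1: δ(q0, 0) = (q1, 0, L) → [q1]□0110121

No transition is defined for δ(q1, □). By convention the machine halts and rejects.
The machine halted after 1 step (within the 29-step bound).

Answer: Yes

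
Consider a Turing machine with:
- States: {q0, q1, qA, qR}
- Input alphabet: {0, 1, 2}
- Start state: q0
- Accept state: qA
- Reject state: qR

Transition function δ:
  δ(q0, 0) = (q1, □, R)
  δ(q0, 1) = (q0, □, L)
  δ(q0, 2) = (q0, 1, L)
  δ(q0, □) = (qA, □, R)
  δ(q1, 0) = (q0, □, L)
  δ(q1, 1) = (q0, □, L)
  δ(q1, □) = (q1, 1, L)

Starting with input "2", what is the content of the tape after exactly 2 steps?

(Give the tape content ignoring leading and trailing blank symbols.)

Execution trace:
Initial: [q0]2
Step 1: δ(q0, 2) = (q0, 1, L) → [q0]□1
Step 2: δ(q0, □) = (qA, □, R) → □[qA]1

The machine reaches the accept state qA and halts.

After 2 steps, the tape (ignoring leading/trailing blanks) is: 1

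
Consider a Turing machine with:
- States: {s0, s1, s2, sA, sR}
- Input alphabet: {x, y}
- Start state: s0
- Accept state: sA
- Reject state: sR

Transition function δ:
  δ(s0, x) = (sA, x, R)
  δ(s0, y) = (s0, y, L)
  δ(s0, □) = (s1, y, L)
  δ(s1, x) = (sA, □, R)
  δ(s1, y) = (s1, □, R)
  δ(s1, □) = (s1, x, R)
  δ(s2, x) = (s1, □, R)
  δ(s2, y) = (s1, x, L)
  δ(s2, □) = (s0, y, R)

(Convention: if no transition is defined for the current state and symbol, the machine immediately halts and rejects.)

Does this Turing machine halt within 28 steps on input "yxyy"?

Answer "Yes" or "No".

Execution trace:
Initial: [s0]yxyy
Step 1: δ(s0, y) = (s0, y, L) → [s0]□yxyy
Step 2: δ(s0, □) = (s1, y, L) → [s1]□yyxyy
Step 3: δ(s1, □) = (s1, x, R) → x[s1]yyxyy
Step 4: δ(s1, y) = (s1, □, R) → x□[s1]yxyy
Step 5: δ(s1, y) = (s1, □, R) → x□□[s1]xyy
Step 6: δ(s1, x) = (sA, □, R) → x□□□[sA]yy

The machine reaches the accept state sA and halts.
The machine halted after 6 steps (within the 28-step bound).

Answer: Yes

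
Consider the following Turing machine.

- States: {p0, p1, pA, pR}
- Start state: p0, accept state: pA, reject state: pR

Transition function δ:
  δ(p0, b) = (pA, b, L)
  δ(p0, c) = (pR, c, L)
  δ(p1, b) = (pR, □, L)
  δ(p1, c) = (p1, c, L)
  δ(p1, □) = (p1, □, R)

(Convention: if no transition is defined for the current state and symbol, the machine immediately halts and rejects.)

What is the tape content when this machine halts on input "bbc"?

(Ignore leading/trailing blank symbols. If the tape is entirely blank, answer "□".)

Execution trace:
Initial: [p0]bbc
Step 1: δ(p0, b) = (pA, b, L) → [pA]□bbc

The machine reaches the accept state pA and halts.

Final tape (ignoring leading/trailing blanks): bbc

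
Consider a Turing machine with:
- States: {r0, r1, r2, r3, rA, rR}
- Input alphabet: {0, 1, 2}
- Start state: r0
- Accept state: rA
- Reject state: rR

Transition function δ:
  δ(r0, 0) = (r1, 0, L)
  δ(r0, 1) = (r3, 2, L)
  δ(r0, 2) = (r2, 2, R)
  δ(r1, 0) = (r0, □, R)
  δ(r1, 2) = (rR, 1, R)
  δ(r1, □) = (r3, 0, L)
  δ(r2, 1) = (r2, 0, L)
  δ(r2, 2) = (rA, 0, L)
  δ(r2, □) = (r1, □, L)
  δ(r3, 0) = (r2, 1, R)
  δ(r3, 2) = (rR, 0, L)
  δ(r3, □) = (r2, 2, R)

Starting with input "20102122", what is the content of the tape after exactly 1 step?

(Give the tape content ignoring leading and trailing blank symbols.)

Execution trace:
Initial: [r0]20102122
Step 1: δ(r0, 2) = (r2, 2, R) → 2[r2]0102122

No transition is defined for δ(r2, 0). By convention the machine halts and rejects.

After 1 step, the tape (ignoring leading/trailing blanks) is: 20102122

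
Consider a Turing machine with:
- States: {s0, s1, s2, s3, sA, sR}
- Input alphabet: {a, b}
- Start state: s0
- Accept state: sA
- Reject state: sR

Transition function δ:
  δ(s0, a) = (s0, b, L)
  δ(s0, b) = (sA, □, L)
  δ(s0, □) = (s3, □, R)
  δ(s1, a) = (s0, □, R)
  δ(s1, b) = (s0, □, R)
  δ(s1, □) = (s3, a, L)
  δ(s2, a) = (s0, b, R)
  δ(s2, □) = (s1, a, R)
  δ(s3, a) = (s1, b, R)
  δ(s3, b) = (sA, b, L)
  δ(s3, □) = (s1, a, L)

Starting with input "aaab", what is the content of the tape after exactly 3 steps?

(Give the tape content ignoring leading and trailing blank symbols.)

Execution trace:
Initial: [s0]aaab
Step 1: δ(s0, a) = (s0, b, L) → [s0]□baab
Step 2: δ(s0, □) = (s3, □, R) → □[s3]baab
Step 3: δ(s3, b) = (sA, b, L) → [sA]□baab

The machine reaches the accept state sA and halts.

After 3 steps, the tape (ignoring leading/trailing blanks) is: baab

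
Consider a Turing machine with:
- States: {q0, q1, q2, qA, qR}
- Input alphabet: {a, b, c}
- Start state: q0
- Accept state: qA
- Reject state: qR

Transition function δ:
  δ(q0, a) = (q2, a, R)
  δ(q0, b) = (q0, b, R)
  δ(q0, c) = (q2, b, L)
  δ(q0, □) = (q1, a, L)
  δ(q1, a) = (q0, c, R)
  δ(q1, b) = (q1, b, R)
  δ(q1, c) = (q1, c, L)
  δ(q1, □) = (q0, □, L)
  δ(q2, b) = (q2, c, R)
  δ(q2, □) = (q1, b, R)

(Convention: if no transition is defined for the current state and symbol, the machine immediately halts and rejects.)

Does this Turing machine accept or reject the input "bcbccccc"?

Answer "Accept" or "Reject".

Execution trace:
Initial: [q0]bcbccccc
Step 1: δ(q0, b) = (q0, b, R) → b[q0]cbccccc
Step 2: δ(q0, c) = (q2, b, L) → [q2]bbbccccc
Step 3: δ(q2, b) = (q2, c, R) → c[q2]bbccccc
Step 4: δ(q2, b) = (q2, c, R) → cc[q2]bccccc
Step 5: δ(q2, b) = (q2, c, R) → ccc[q2]ccccc

No transition is defined for δ(q2, c). By convention the machine halts and rejects.

Answer: Reject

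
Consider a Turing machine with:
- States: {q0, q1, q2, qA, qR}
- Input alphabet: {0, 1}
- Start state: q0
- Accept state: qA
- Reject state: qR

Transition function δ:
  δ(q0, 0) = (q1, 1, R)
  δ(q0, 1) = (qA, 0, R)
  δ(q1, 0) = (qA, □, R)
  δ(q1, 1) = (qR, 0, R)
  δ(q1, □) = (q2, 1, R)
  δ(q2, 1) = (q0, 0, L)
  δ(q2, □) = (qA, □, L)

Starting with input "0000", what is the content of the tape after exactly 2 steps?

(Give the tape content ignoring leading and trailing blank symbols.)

Execution trace:
Initial: [q0]0000
Step 1: δ(q0, 0) = (q1, 1, R) → 1[q1]000
Step 2: δ(q1, 0) = (qA, □, R) → 1□[qA]00

The machine reaches the accept state qA and halts.

After 2 steps, the tape (ignoring leading/trailing blanks) is: 1□00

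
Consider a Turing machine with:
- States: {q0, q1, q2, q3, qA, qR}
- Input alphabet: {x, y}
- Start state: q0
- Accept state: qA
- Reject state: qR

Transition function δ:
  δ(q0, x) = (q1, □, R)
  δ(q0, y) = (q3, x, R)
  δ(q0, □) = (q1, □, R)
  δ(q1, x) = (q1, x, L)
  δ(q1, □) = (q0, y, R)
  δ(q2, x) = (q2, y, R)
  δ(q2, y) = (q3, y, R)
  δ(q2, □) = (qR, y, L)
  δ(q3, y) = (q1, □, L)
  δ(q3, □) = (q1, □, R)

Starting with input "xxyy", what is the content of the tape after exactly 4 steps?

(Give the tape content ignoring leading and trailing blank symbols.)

Execution trace:
Initial: [q0]xxyy
Step 1: δ(q0, x) = (q1, □, R) → □[q1]xyy
Step 2: δ(q1, x) = (q1, x, L) → [q1]□xyy
Step 3: δ(q1, □) = (q0, y, R) → y[q0]xyy
Step 4: δ(q0, x) = (q1, □, R) → y□[q1]yy

No transition is defined for δ(q1, y). By convention the machine halts and rejects.

After 4 steps, the tape (ignoring leading/trailing blanks) is: y□yy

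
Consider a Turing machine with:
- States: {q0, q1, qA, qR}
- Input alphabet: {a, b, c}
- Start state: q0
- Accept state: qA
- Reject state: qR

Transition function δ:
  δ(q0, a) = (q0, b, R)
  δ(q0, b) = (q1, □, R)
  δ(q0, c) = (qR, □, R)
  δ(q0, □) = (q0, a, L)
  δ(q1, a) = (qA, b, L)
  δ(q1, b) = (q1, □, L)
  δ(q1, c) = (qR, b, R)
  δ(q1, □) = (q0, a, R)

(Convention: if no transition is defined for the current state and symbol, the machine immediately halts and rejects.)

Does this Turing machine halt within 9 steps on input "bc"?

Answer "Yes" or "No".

Execution trace:
Initial: [q0]bc
Step 1: δ(q0, b) = (q1, □, R) → □[q1]c
Step 2: δ(q1, c) = (qR, b, R) → □b[qR]□

The machine reaches the reject state qR and halts.
The machine halted after 2 steps (within the 9-step bound).

Answer: Yes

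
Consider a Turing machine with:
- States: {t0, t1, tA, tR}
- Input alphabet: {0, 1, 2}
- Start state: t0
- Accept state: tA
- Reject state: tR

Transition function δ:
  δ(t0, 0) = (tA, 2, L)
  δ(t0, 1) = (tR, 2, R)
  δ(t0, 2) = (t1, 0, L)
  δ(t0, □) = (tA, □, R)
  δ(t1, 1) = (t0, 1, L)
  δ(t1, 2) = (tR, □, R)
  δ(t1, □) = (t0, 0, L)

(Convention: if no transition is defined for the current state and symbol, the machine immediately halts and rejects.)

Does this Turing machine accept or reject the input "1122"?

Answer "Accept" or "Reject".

Execution trace:
Initial: [t0]1122
Step 1: δ(t0, 1) = (tR, 2, R) → 2[tR]122

The machine reaches the reject state tR and halts.

Answer: Reject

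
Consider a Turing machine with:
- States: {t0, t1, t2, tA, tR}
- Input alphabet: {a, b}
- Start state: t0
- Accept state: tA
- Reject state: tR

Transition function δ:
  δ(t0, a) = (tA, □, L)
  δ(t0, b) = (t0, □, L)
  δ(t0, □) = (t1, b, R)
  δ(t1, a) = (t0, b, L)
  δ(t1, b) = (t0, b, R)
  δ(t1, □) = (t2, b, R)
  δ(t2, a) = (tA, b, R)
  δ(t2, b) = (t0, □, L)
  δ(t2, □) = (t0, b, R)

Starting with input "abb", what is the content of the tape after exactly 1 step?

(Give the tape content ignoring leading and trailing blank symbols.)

Execution trace:
Initial: [t0]abb
Step 1: δ(t0, a) = (tA, □, L) → [tA]□□bb

The machine reaches the accept state tA and halts.

After 1 step, the tape (ignoring leading/trailing blanks) is: bb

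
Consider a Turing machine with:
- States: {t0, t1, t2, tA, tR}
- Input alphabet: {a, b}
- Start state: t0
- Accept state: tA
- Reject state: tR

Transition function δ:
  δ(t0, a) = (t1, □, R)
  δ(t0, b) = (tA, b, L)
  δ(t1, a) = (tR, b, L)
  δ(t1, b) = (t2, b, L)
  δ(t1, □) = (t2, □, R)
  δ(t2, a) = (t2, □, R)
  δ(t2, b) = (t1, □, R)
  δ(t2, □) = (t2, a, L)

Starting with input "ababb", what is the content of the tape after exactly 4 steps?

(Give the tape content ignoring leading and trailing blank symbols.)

Execution trace:
Initial: [t0]ababb
Step 1: δ(t0, a) = (t1, □, R) → □[t1]babb
Step 2: δ(t1, b) = (t2, b, L) → [t2]□babb
Step 3: δ(t2, □) = (t2, a, L) → [t2]□ababb
Step 4: δ(t2, □) = (t2, a, L) → [t2]□aababb

After 4 steps, the tape (ignoring leading/trailing blanks) is: aababb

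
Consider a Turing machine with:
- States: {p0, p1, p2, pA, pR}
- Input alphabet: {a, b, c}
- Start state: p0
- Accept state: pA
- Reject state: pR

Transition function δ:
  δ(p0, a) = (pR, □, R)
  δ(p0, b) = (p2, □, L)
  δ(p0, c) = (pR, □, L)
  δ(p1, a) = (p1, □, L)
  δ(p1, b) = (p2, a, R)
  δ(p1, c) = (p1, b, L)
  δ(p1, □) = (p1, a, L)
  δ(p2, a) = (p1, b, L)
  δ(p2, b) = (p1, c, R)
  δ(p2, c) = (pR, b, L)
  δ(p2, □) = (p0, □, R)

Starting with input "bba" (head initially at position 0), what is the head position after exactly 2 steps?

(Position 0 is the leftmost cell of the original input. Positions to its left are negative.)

Execution trace (head position shown):
Step 0: [p0]bba  (head at position 0)
Step 1: move left → [p2]□□ba  (head at position -1)
Step 2: move right → □[p0]□ba  (head at position 0)

After 2 steps, the head is at position 0.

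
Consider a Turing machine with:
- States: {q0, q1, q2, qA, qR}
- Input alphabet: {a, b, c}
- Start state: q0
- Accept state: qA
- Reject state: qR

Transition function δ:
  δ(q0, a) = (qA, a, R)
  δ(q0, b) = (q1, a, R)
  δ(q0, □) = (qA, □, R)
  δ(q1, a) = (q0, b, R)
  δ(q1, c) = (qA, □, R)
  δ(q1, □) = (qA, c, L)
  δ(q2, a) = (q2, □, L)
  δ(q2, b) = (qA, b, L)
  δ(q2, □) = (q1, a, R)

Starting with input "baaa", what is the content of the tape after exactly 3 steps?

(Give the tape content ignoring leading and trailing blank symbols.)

Execution trace:
Initial: [q0]baaa
Step 1: δ(q0, b) = (q1, a, R) → a[q1]aaa
Step 2: δ(q1, a) = (q0, b, R) → ab[q0]aa
Step 3: δ(q0, a) = (qA, a, R) → aba[qA]a

The machine reaches the accept state qA and halts.

After 3 steps, the tape (ignoring leading/trailing blanks) is: abaa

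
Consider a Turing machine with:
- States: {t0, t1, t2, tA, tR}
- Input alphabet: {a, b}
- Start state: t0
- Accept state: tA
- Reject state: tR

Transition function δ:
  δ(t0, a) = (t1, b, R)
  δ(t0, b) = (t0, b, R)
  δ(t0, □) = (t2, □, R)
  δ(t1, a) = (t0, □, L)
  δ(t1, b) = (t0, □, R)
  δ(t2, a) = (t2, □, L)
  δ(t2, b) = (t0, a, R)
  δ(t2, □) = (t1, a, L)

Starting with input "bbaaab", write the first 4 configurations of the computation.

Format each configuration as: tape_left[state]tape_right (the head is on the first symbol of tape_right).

Transitions applied:
Step 1: δ(t0, b) = (t0, b, R)
Step 2: δ(t0, b) = (t0, b, R)
Step 3: δ(t0, a) = (t1, b, R)

The first 4 configurations are:
[t0]bbaaab ⊢ b[t0]baaab ⊢ bb[t0]aaab ⊢ bbb[t1]aab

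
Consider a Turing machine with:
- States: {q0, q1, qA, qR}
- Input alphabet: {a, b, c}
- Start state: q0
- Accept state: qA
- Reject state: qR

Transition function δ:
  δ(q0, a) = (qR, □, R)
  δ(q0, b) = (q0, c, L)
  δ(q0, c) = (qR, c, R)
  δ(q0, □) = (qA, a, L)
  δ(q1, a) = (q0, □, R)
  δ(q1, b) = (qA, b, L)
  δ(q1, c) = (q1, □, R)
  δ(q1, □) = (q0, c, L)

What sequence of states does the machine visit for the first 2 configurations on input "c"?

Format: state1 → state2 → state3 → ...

Execution trace:
Initial: [q0]c
Step 1: δ(q0, c) = (qR, c, R) → c[qR]□

The machine reaches the reject state qR and halts.

State sequence: q0 → qR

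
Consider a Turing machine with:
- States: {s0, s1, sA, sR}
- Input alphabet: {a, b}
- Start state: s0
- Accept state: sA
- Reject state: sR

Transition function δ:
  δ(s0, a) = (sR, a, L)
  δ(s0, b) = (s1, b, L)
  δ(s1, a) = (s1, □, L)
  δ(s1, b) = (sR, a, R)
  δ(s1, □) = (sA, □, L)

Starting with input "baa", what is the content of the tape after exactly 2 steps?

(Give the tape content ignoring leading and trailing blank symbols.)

Execution trace:
Initial: [s0]baa
Step 1: δ(s0, b) = (s1, b, L) → [s1]□baa
Step 2: δ(s1, □) = (sA, □, L) → [sA]□□baa

The machine reaches the accept state sA and halts.

After 2 steps, the tape (ignoring leading/trailing blanks) is: baa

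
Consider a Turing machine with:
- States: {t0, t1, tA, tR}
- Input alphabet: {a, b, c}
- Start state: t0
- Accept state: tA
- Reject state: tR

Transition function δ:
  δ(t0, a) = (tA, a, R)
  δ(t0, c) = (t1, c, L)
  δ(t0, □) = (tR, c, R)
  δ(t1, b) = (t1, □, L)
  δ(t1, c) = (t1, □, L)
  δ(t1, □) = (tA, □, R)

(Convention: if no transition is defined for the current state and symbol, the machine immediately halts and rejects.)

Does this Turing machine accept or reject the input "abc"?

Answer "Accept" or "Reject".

Execution trace:
Initial: [t0]abc
Step 1: δ(t0, a) = (tA, a, R) → a[tA]bc

The machine reaches the accept state tA and halts.

Answer: Accept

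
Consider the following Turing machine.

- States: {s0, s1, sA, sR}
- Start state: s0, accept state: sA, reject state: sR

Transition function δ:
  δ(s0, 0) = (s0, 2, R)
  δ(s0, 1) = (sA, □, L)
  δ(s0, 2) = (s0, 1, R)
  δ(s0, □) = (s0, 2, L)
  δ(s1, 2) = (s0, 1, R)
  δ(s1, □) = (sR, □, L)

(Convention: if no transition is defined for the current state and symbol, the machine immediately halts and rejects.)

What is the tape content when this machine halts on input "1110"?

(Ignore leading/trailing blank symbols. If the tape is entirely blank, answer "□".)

Execution trace:
Initial: [s0]1110
Step 1: δ(s0, 1) = (sA, □, L) → [sA]□□110

The machine reaches the accept state sA and halts.

Final tape (ignoring leading/trailing blanks): 110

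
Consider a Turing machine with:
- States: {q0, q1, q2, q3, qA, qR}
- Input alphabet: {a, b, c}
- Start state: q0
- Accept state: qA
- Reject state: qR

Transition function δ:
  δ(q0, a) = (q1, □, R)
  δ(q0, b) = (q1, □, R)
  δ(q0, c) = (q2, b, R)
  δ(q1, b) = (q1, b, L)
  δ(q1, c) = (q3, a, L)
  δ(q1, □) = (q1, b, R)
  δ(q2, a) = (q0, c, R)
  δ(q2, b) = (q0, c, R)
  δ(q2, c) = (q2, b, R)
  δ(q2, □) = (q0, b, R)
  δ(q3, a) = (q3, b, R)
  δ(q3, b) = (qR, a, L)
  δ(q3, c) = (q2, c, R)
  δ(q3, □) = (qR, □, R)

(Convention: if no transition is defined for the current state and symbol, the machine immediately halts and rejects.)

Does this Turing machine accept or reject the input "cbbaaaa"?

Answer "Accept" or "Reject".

Execution trace:
Initial: [q0]cbbaaaa
Step 1: δ(q0, c) = (q2, b, R) → b[q2]bbaaaa
Step 2: δ(q2, b) = (q0, c, R) → bc[q0]baaaa
Step 3: δ(q0, b) = (q1, □, R) → bc□[q1]aaaa

No transition is defined for δ(q1, a). By convention the machine halts and rejects.

Answer: Reject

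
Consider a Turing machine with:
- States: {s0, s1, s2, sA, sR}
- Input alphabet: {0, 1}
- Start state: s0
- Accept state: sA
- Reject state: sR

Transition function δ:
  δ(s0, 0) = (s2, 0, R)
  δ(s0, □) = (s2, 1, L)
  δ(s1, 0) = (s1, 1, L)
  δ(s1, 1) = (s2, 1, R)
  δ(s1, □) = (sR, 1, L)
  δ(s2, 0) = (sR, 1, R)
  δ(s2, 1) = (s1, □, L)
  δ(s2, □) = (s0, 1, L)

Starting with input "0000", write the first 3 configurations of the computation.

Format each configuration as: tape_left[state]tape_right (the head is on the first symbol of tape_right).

Transitions applied:
Step 1: δ(s0, 0) = (s2, 0, R)
Step 2: δ(s2, 0) = (sR, 1, R)

The first 3 configurations are:
[s0]0000 ⊢ 0[s2]000 ⊢ 01[sR]00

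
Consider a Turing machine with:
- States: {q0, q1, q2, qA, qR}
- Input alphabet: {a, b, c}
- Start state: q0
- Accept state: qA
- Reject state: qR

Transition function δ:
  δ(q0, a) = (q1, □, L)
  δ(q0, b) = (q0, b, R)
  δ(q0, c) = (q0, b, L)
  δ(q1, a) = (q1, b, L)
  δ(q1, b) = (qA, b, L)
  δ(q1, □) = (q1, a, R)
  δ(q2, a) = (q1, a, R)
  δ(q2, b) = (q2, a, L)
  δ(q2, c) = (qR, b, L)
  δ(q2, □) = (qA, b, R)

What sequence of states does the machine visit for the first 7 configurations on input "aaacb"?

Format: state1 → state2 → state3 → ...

Execution trace:
Initial: [q0]aaacb
Step 1: δ(q0, a) = (q1, □, L) → [q1]□□aacb
Step 2: δ(q1, □) = (q1, a, R) → a[q1]□aacb
Step 3: δ(q1, □) = (q1, a, R) → aa[q1]aacb
Step 4: δ(q1, a) = (q1, b, L) → a[q1]abacb
Step 5: δ(q1, a) = (q1, b, L) → [q1]abbacb
Step 6: δ(q1, a) = (q1, b, L) → [q1]□bbbacb

State sequence: q0 → q1 → q1 → q1 → q1 → q1 → q1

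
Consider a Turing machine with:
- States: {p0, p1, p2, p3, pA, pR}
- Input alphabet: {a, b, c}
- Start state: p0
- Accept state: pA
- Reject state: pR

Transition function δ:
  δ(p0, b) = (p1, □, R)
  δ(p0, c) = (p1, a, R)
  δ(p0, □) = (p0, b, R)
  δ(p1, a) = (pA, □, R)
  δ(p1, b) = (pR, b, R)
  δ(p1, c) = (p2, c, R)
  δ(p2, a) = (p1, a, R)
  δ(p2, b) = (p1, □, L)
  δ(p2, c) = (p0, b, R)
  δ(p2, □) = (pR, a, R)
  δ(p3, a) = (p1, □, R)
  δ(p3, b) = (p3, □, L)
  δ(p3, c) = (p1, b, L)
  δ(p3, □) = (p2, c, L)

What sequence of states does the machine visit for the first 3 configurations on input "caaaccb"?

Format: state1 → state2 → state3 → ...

Execution trace:
Initial: [p0]caaaccb
Step 1: δ(p0, c) = (p1, a, R) → a[p1]aaaccb
Step 2: δ(p1, a) = (pA, □, R) → a□[pA]aaccb

The machine reaches the accept state pA and halts.

State sequence: p0 → p1 → pA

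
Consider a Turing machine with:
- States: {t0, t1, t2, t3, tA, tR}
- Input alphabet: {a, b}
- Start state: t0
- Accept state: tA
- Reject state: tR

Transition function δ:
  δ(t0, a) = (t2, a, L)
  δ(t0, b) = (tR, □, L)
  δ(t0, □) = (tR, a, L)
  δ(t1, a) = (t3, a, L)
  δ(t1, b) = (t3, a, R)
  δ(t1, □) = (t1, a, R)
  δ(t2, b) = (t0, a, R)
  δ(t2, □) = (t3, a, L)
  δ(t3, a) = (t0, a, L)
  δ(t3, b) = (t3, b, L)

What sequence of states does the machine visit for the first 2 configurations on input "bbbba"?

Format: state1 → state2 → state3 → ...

Execution trace:
Initial: [t0]bbbba
Step 1: δ(t0, b) = (tR, □, L) → [tR]□□bbba

The machine reaches the reject state tR and halts.

State sequence: t0 → tR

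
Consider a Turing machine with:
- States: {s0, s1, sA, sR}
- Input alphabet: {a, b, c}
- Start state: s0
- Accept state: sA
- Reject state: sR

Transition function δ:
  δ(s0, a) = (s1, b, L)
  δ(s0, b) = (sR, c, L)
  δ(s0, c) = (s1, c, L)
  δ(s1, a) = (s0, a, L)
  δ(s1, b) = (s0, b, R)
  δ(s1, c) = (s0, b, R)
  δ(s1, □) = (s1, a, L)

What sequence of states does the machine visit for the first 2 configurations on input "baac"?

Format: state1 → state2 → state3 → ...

Execution trace:
Initial: [s0]baac
Step 1: δ(s0, b) = (sR, c, L) → [sR]□caac

The machine reaches the reject state sR and halts.

State sequence: s0 → sR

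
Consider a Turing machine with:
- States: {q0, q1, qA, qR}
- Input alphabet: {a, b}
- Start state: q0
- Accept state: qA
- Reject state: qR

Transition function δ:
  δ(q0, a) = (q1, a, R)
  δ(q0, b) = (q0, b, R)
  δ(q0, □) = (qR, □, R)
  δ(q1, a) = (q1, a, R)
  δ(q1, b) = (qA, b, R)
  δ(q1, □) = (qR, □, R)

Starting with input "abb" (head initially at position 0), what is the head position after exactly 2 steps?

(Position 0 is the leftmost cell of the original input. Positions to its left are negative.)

Execution trace (head position shown):
Step 0: [q0]abb  (head at position 0)
Step 1: move right → a[q1]bb  (head at position 1)
Step 2: move right → ab[qA]b  (head at position 2)

After 2 steps, the head is at position 2.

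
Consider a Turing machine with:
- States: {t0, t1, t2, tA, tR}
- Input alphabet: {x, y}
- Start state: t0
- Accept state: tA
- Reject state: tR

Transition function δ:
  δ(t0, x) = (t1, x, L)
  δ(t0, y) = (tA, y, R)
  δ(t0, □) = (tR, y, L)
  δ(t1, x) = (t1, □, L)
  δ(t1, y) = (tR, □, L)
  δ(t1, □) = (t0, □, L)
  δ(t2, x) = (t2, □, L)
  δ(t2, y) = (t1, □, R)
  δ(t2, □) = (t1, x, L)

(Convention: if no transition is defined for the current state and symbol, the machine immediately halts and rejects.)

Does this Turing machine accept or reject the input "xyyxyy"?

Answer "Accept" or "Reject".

Execution trace:
Initial: [t0]xyyxyy
Step 1: δ(t0, x) = (t1, x, L) → [t1]□xyyxyy
Step 2: δ(t1, □) = (t0, □, L) → [t0]□□xyyxyy
Step 3: δ(t0, □) = (tR, y, L) → [tR]□y□xyyxyy

The machine reaches the reject state tR and halts.

Answer: Reject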